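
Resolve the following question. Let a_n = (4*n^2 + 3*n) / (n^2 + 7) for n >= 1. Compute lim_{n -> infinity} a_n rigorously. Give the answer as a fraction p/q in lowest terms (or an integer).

Divide numerator and denominator by n^2, the highest power:
numerator / n^2 = 4 + 3/n
denominator / n^2 = 1 + 7/n^2
As n -> infinity, all terms of the form c/n^k (k >= 1) tend to 0.
So numerator / n^2 -> 4 and denominator / n^2 -> 1.
Therefore lim a_n = 4.

4


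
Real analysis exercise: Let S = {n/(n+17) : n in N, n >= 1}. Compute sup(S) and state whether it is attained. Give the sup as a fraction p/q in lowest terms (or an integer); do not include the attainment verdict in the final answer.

Analysis:
- Values: 1/18, 2/19, 3/20, 4/21, ... strictly increasing.
- Minimum is 1/18 (n=1); inf = 1/18 (attained).
- n/(n+17) = 1 - 17/(n+17) -> 1 from below as n -> infinity, and never equals 1.
- So sup = 1 (not attained).
Conclusion: sup(S) = 1, not attained in S.

1


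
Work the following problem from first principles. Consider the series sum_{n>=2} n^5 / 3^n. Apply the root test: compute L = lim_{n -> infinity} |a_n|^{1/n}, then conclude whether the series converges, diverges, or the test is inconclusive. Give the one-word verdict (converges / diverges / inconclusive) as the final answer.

Let a_n denote the general term. Form |a_n|^(1/n) and simplify:
|a_n|^(1/n) = n^(5/n)/3
Take the limit as n -> infinity: L = 1/3.
Since L = 1/3 < 1, the root test implies convergence.

converges


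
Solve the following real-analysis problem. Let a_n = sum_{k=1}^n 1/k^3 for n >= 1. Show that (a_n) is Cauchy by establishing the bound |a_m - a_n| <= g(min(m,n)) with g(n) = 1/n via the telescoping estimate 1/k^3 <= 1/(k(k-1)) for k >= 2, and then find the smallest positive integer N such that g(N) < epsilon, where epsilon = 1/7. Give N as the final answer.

For m > n >= 1: |a_m - a_n| = sum_{k=n+1}^m 1/k^3.
Use 1/k^3 <= 1/(k(k-1)) = 1/(k-1) - 1/k for k >= 2 (which holds since k^3 >= k^2 >= k(k-1) for k >= 2):
sum_{k=n+1}^m 1/k^3 <= sum_{k=n+1}^m (1/(k-1) - 1/k) = 1/n - 1/m <= 1/n.
By symmetry the same bound holds with n,m swapped, so |a_m - a_n| <= 1/min(m,n) = g(min(m,n)). Since g(n) -> 0, (a_n) is Cauchy.
Now solve g(N) < 1/7: 1/N < 1/7 <=> N > 1/(1/7) = 7.
The smallest integer strictly greater than 7 is N = 8.
Check: g(8) = 1/8 < 1/7; g(7) = 1/7 >= 1/7. So N = 8.

8


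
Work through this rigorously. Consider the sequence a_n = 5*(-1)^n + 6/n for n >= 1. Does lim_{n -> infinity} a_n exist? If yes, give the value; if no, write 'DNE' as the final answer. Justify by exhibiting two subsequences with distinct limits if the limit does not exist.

Examine the behaviour of a_n along subsequences.
a_{2k} = 5 + 6/(2k) -> 5. a_{2k+1} = -5 + 6/(2k+1) -> -5.
Since these two subsequential limits are 5 and -5, distinct, the full sequence cannot converge (a convergent sequence has all subsequences tending to the same limit). So lim a_n does not exist.

DNE


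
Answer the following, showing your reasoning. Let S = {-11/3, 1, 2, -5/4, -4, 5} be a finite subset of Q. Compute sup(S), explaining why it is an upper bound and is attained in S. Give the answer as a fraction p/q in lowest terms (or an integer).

S is finite, so sup(S) = max(S).
Sorted decreasing:
5, 2, 1, -5/4, -11/3, -4
The extremum is 5.
For every x in S, x <= 5. And 5 is in S, so it is attained.
Therefore sup(S) = 5.

5


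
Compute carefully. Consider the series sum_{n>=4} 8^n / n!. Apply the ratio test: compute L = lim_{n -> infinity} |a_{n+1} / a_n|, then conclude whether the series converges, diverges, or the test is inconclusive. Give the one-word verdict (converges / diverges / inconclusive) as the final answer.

Let a_n denote the general term. Form the ratio a_{n+1}/a_n and simplify:
a_{n+1}/a_n = 8/(n + 1)
Take the limit as n -> infinity: L = 0.
Since L = 0 < 1, the ratio test implies the series converges.

converges


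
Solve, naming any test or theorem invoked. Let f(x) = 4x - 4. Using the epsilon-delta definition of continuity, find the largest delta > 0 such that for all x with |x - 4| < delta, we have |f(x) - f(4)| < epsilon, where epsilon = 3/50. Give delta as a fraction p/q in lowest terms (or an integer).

We compute f(4) = 4*(4) - 4 = 12.
|f(x) - f(4)| = |4x - 4 - (12)| = |4(x - 4)| = 4|x - 4|.
We need 4|x - 4| < 3/50, i.e. |x - 4| < 3/50 / 4 = 3/200.
So any delta <= 3/200 works. Conversely, if delta > 3/200, then x = 4 + 3/200 satisfies |x - 4| = 3/200 < delta but |f(x) - f(4)| = 4 * 3/200 = 3/50, which is not < 3/50; so no larger delta works.
Hence the largest such delta is 3/200.

3/200


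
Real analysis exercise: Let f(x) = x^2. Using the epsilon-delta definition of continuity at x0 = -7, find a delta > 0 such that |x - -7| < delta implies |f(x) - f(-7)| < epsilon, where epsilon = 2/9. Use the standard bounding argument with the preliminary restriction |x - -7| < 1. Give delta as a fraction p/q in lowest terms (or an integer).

Factor: |x^2 - (-7)^2| = |x - -7| * |x + -7|.
Impose |x - -7| < 1 first. Then |x + -7| = |(x - -7) + 2*(-7)| <= |x - -7| + 2*|-7| < 1 + 14 = 15.
So |x^2 - (-7)^2| < delta * 15.
We need delta * 15 <= 2/9, i.e. delta <= 2/9/15 = 2/135.
Since 2/135 < 1, this is tighter than 1; take delta = 2/135.
So delta = 2/135 works.

2/135


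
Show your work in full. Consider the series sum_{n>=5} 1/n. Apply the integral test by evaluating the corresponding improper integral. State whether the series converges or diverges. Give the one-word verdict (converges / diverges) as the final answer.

Let f(x) = 1/x. Then f is positive, continuous, and decreasing on [5, infinity), so the integral test applies.
Compute the improper integral int_{5}^infinity f(x) dx:
  antiderivative F(x) = log(x).
  As x -> infinity, log(x) -> infinity.
  So int = infinity - log(5) = infinity. By the integral test, the series diverges.

diverges


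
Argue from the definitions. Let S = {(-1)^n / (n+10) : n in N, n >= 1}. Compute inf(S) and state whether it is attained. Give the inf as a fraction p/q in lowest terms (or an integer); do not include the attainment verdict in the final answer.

Analysis:
- Values: -1/11, 1/12, -1/13, 1/14, -1/15, ...
- Positive terms (even n): 1/(2+10), 1/(4+10), ... decreasing -> max = 1/12 (n=2).
- Negative terms (odd n): -1/(1+10), -1/(3+10), ... increasing -> min = -1/11 (n=1).
- So sup = 1/12 (attained at n=2); inf = -1/11 (attained at n=1).
Conclusion: inf(S) = -1/11, attained in S.

-1/11


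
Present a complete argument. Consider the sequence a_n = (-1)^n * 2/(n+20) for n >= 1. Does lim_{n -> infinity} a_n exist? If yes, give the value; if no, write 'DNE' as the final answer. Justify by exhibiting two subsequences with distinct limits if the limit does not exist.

Examine the behaviour of a_n along subsequences.
Even-n subsequence a_{2k} = 2/(2k+20) -> 0. Odd-n subsequence a_{2k+1} = -2/(2k+21) -> 0. Both tend to 0, which suggests the limit is 0; verify directly.
|a_n - 0| = 2/(n+20) < 2/n for every n >= 1.
Given epsilon > 0, choose a positive integer N > 2/epsilon. Then for all n >= N, |a_n| < 2/n <= 2/N < epsilon.
So by the definition of the limit, lim a_n exists and equals 0.

0


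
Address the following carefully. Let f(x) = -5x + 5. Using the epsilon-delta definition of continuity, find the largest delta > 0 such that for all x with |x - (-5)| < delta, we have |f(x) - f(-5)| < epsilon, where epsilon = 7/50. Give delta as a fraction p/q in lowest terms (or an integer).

We compute f(-5) = -5*(-5) + 5 = 30.
|f(x) - f(-5)| = |-5x + 5 - (30)| = |-5(x - (-5))| = 5|x - (-5)|.
We need 5|x - (-5)| < 7/50, i.e. |x - (-5)| < 7/50 / 5 = 7/250.
So any delta <= 7/250 works. Conversely, if delta > 7/250, then x = -5 + 7/250 satisfies |x - (-5)| = 7/250 < delta but |f(x) - f(-5)| = 5 * 7/250 = 7/50, which is not < 7/50; so no larger delta works.
Hence the largest such delta is 7/250.

7/250


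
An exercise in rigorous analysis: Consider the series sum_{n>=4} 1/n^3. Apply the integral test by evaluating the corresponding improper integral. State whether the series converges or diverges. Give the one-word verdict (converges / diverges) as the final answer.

Let f(x) = x^(-3). Then f is positive, continuous, and decreasing on [4, infinity), so the integral test applies.
Compute the improper integral int_{4}^infinity f(x) dx:
  antiderivative F(x) = -1/(2*x^2).
  As x -> infinity, F(x) -> 0 (since p = 3 > 1).
  So int = F(infinity) - F(4) = 0 - (-1/32) = 1/32.
  Finite, so by the integral test, the series converges.

converges


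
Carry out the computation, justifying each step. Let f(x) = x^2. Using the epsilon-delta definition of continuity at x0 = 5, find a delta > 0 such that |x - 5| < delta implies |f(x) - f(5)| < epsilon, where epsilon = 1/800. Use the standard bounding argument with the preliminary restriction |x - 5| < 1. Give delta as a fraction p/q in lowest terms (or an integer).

Factor: |x^2 - (5)^2| = |x - 5| * |x + 5|.
Impose |x - 5| < 1 first. Then |x + 5| = |(x - 5) + 2*(5)| <= |x - 5| + 2*|5| < 1 + 10 = 11.
So |x^2 - (5)^2| < delta * 11.
We need delta * 11 <= 1/800, i.e. delta <= 1/800/11 = 1/8800.
Since 1/8800 < 1, this is tighter than 1; take delta = 1/8800.
So delta = 1/8800 works.

1/8800


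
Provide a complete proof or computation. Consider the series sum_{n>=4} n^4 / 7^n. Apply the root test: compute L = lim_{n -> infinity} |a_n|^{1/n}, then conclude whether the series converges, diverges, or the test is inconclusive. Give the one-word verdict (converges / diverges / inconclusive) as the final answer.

Let a_n denote the general term. Form |a_n|^(1/n) and simplify:
|a_n|^(1/n) = n^(4/n)/7
Take the limit as n -> infinity: L = 1/7.
Since L = 1/7 < 1, the root test implies convergence.

converges


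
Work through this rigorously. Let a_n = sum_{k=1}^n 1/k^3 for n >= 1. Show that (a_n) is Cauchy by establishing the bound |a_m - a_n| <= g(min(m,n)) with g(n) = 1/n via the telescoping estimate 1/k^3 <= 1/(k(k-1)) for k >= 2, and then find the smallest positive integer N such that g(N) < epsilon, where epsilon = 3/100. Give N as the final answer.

For m > n >= 1: |a_m - a_n| = sum_{k=n+1}^m 1/k^3.
Use 1/k^3 <= 1/(k(k-1)) = 1/(k-1) - 1/k for k >= 2 (which holds since k^3 >= k^2 >= k(k-1) for k >= 2):
sum_{k=n+1}^m 1/k^3 <= sum_{k=n+1}^m (1/(k-1) - 1/k) = 1/n - 1/m <= 1/n.
By symmetry the same bound holds with n,m swapped, so |a_m - a_n| <= 1/min(m,n) = g(min(m,n)). Since g(n) -> 0, (a_n) is Cauchy.
Now solve g(N) < 3/100: 1/N < 3/100 <=> N > 1/(3/100) = 100/3.
The smallest integer strictly greater than 100/3 is N = 34.
Check: g(34) = 1/34 < 3/100; g(33) = 1/33 >= 3/100. So N = 34.

34


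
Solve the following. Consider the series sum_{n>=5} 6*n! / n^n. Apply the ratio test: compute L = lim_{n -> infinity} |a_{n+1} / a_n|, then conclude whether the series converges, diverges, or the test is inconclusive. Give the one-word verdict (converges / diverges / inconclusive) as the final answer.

Let a_n denote the general term. Form the ratio a_{n+1}/a_n and simplify:
a_{n+1}/a_n = (n/(n + 1))^n
Take the limit as n -> infinity: L = exp(-1).
Since L = exp(-1) < 1, the ratio test implies the series converges.

converges


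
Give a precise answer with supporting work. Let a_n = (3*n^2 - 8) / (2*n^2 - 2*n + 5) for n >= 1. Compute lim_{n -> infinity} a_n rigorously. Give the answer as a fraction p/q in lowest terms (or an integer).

Divide numerator and denominator by n^2, the highest power:
numerator / n^2 = 3 - 8/n^2
denominator / n^2 = 2 - 2/n + 5/n^2
As n -> infinity, all terms of the form c/n^k (k >= 1) tend to 0.
So numerator / n^2 -> 3 and denominator / n^2 -> 2.
Therefore lim a_n = 3/2.

3/2


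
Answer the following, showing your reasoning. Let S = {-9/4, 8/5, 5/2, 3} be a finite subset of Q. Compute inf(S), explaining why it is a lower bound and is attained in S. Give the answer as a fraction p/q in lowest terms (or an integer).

S is finite, so inf(S) = min(S).
Sorted increasing:
-9/4, 8/5, 5/2, 3
The extremum is -9/4.
For every x in S, x >= -9/4. And -9/4 is in S, so it is attained.
Therefore inf(S) = -9/4.

-9/4


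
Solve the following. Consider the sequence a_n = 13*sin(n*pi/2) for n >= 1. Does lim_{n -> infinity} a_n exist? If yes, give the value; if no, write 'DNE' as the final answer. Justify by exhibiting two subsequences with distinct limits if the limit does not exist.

Examine the behaviour of a_n along subsequences.
a_{4k+1} = 13*sin(pi/2 + 2k*pi) = 13 -> 13. a_{4k+3} = 13*sin(3pi/2 + 2k*pi) = -13 -> -13.
Since these two subsequential limits are 13 and -13, distinct, the full sequence cannot converge (a convergent sequence has all subsequences tending to the same limit). So lim a_n does not exist.

DNE


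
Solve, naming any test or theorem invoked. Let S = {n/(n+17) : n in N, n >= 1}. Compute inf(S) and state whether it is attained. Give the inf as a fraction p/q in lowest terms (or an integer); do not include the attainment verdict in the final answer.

Analysis:
- Values: 1/18, 2/19, 3/20, 4/21, ... strictly increasing.
- Minimum is 1/18 (n=1); inf = 1/18 (attained).
- n/(n+17) = 1 - 17/(n+17) -> 1 from below as n -> infinity, and never equals 1.
- So sup = 1 (not attained).
Conclusion: inf(S) = 1/18, attained in S.

1/18


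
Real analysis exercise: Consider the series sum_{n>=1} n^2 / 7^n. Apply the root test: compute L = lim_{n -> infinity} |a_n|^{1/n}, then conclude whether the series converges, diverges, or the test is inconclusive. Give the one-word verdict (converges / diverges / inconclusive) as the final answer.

Let a_n denote the general term. Form |a_n|^(1/n) and simplify:
|a_n|^(1/n) = n^(2/n)/7
Take the limit as n -> infinity: L = 1/7.
Since L = 1/7 < 1, the root test implies convergence.

converges


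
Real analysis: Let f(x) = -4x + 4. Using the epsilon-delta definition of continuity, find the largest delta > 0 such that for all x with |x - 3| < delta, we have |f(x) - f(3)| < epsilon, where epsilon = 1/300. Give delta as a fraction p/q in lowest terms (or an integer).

We compute f(3) = -4*(3) + 4 = -8.
|f(x) - f(3)| = |-4x + 4 - (-8)| = |-4(x - 3)| = 4|x - 3|.
We need 4|x - 3| < 1/300, i.e. |x - 3| < 1/300 / 4 = 1/1200.
So any delta <= 1/1200 works. Conversely, if delta > 1/1200, then x = 3 + 1/1200 satisfies |x - 3| = 1/1200 < delta but |f(x) - f(3)| = 4 * 1/1200 = 1/300, which is not < 1/300; so no larger delta works.
Hence the largest such delta is 1/1200.

1/1200


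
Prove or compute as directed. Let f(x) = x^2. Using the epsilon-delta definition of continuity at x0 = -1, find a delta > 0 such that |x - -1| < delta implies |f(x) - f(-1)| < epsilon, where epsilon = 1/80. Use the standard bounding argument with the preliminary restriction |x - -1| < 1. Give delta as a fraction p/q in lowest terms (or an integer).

Factor: |x^2 - (-1)^2| = |x - -1| * |x + -1|.
Impose |x - -1| < 1 first. Then |x + -1| = |(x - -1) + 2*(-1)| <= |x - -1| + 2*|-1| < 1 + 2 = 3.
So |x^2 - (-1)^2| < delta * 3.
We need delta * 3 <= 1/80, i.e. delta <= 1/80/3 = 1/240.
Since 1/240 < 1, this is tighter than 1; take delta = 1/240.
So delta = 1/240 works.

1/240


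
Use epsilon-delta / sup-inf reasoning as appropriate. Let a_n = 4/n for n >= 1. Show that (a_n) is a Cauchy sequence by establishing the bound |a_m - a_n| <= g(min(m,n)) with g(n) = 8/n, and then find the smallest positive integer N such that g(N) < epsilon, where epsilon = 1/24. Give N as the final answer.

For any m, n >= 1, by the triangle inequality:
|a_m - a_n| = |4/m - 4/n| <= 4*1/m + 4*1/n <= 8/min(m,n).
So g(n) = 8/n bounds the Cauchy difference. Since g(n) -> 0, (a_n) is Cauchy.
Now solve g(N) < 1/24: 8/N < 1/24 <=> N > 8 / (1/24) = 192.
The smallest integer strictly greater than 192 is N = 193.
Check: g(193) = 8/193 = 8/193 < 1/24; g(192) = 1/24 >= 1/24. So N = 193.

193


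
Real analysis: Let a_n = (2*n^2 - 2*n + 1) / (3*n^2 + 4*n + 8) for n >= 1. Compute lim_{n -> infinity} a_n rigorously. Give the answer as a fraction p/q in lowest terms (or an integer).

Divide numerator and denominator by n^2, the highest power:
numerator / n^2 = 2 - 2/n + n^(-2)
denominator / n^2 = 3 + 4/n + 8/n^2
As n -> infinity, all terms of the form c/n^k (k >= 1) tend to 0.
So numerator / n^2 -> 2 and denominator / n^2 -> 3.
Therefore lim a_n = 2/3.

2/3


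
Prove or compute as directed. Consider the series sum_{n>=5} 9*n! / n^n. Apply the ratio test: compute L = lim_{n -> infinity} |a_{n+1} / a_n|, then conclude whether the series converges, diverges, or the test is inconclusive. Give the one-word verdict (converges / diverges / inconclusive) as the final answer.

Let a_n denote the general term. Form the ratio a_{n+1}/a_n and simplify:
a_{n+1}/a_n = (n/(n + 1))^n
Take the limit as n -> infinity: L = exp(-1).
Since L = exp(-1) < 1, the ratio test implies the series converges.

converges


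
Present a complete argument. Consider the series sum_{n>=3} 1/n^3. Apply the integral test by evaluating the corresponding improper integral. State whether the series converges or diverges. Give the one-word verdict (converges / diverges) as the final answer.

Let f(x) = x^(-3). Then f is positive, continuous, and decreasing on [3, infinity), so the integral test applies.
Compute the improper integral int_{3}^infinity f(x) dx:
  antiderivative F(x) = -1/(2*x^2).
  As x -> infinity, F(x) -> 0 (since p = 3 > 1).
  So int = F(infinity) - F(3) = 0 - (-1/18) = 1/18.
  Finite, so by the integral test, the series converges.

converges


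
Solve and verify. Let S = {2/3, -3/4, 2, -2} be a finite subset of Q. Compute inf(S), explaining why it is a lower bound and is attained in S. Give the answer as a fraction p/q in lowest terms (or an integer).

S is finite, so inf(S) = min(S).
Sorted increasing:
-2, -3/4, 2/3, 2
The extremum is -2.
For every x in S, x >= -2. And -2 is in S, so it is attained.
Therefore inf(S) = -2.

-2


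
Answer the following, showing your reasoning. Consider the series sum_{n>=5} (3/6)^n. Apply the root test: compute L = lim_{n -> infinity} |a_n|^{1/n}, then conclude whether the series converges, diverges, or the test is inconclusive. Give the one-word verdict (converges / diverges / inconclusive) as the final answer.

Let a_n denote the general term. Form |a_n|^(1/n) and simplify:
|a_n|^(1/n) = 1/2
Take the limit as n -> infinity: L = 1/2.
Since L = 1/2 < 1, the root test implies convergence.

converges


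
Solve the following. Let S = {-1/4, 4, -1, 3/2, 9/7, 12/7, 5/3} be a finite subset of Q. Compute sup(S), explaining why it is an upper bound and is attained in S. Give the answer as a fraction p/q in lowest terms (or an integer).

S is finite, so sup(S) = max(S).
Sorted decreasing:
4, 12/7, 5/3, 3/2, 9/7, -1/4, -1
The extremum is 4.
For every x in S, x <= 4. And 4 is in S, so it is attained.
Therefore sup(S) = 4.

4


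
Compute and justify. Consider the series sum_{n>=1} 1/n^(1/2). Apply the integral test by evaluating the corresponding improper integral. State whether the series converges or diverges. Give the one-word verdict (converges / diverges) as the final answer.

Let f(x) = 1/sqrt(x). Then f is positive, continuous, and decreasing on [1, infinity), so the integral test applies.
Compute the improper integral int_{1}^infinity f(x) dx:
  antiderivative F(x) = 2*sqrt(x).
  As x -> infinity, F(x) -> infinity (since p = 1/2 < 1).
  So the integral diverges. By the integral test, the series diverges.

diverges


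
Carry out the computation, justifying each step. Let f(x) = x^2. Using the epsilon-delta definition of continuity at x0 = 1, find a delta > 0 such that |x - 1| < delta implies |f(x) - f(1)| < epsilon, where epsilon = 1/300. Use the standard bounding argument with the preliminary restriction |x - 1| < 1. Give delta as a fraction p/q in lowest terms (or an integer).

Factor: |x^2 - (1)^2| = |x - 1| * |x + 1|.
Impose |x - 1| < 1 first. Then |x + 1| = |(x - 1) + 2*(1)| <= |x - 1| + 2*|1| < 1 + 2 = 3.
So |x^2 - (1)^2| < delta * 3.
We need delta * 3 <= 1/300, i.e. delta <= 1/300/3 = 1/900.
Since 1/900 < 1, this is tighter than 1; take delta = 1/900.
So delta = 1/900 works.

1/900


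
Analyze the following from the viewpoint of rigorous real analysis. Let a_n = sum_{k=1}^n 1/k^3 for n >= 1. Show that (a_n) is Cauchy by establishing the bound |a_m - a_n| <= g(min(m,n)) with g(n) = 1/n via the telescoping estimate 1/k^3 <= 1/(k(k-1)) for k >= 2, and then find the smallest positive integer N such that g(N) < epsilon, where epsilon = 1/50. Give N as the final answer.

For m > n >= 1: |a_m - a_n| = sum_{k=n+1}^m 1/k^3.
Use 1/k^3 <= 1/(k(k-1)) = 1/(k-1) - 1/k for k >= 2 (which holds since k^3 >= k^2 >= k(k-1) for k >= 2):
sum_{k=n+1}^m 1/k^3 <= sum_{k=n+1}^m (1/(k-1) - 1/k) = 1/n - 1/m <= 1/n.
By symmetry the same bound holds with n,m swapped, so |a_m - a_n| <= 1/min(m,n) = g(min(m,n)). Since g(n) -> 0, (a_n) is Cauchy.
Now solve g(N) < 1/50: 1/N < 1/50 <=> N > 1/(1/50) = 50.
The smallest integer strictly greater than 50 is N = 51.
Check: g(51) = 1/51 < 1/50; g(50) = 1/50 >= 1/50. So N = 51.

51


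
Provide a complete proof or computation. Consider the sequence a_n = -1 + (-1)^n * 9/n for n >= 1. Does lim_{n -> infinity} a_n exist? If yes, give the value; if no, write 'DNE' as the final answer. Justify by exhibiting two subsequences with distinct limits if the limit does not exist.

Examine the behaviour of a_n along subsequences.
Even-n subsequence a_{2k} = -1 + 9/(2k) -> -1. Odd-n subsequence a_{2k+1} = -1 - 9/(2k+1) -> -1. Both tend to -1, which suggests the limit is -1; verify directly.
|a_n - (-1)| = |(-1)^n * 9/n| = 9/n for every n >= 1.
Given epsilon > 0, choose a positive integer N > 9/epsilon. Then for all n >= N, |a_n - (-1)| = 9/n <= 9/N < epsilon.
So by the definition of the limit, lim a_n exists and equals -1.

-1


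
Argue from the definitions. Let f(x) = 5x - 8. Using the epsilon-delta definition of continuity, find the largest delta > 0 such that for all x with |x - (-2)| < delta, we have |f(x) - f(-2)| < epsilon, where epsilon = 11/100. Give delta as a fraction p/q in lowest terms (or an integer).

We compute f(-2) = 5*(-2) - 8 = -18.
|f(x) - f(-2)| = |5x - 8 - (-18)| = |5(x - (-2))| = 5|x - (-2)|.
We need 5|x - (-2)| < 11/100, i.e. |x - (-2)| < 11/100 / 5 = 11/500.
So any delta <= 11/500 works. Conversely, if delta > 11/500, then x = -2 + 11/500 satisfies |x - (-2)| = 11/500 < delta but |f(x) - f(-2)| = 5 * 11/500 = 11/100, which is not < 11/100; so no larger delta works.
Hence the largest such delta is 11/500.

11/500


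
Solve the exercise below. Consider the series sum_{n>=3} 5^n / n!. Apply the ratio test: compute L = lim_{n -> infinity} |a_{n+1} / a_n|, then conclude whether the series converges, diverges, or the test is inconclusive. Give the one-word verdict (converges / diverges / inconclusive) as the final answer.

Let a_n denote the general term. Form the ratio a_{n+1}/a_n and simplify:
a_{n+1}/a_n = 5/(n + 1)
Take the limit as n -> infinity: L = 0.
Since L = 0 < 1, the ratio test implies the series converges.

converges


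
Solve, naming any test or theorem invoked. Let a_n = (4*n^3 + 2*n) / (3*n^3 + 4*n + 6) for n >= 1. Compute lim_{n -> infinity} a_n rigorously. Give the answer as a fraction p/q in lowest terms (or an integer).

Divide numerator and denominator by n^3, the highest power:
numerator / n^3 = 4 + 2/n^2
denominator / n^3 = 3 + 4/n^2 + 6/n^3
As n -> infinity, all terms of the form c/n^k (k >= 1) tend to 0.
So numerator / n^3 -> 4 and denominator / n^3 -> 3.
Therefore lim a_n = 4/3.

4/3


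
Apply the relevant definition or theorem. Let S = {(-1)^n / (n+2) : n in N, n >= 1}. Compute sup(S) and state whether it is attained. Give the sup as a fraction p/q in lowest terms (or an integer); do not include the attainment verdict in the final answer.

Analysis:
- Values: -1/3, 1/4, -1/5, 1/6, -1/7, ...
- Positive terms (even n): 1/(2+2), 1/(4+2), ... decreasing -> max = 1/4 (n=2).
- Negative terms (odd n): -1/(1+2), -1/(3+2), ... increasing -> min = -1/3 (n=1).
- So sup = 1/4 (attained at n=2); inf = -1/3 (attained at n=1).
Conclusion: sup(S) = 1/4, attained in S.

1/4


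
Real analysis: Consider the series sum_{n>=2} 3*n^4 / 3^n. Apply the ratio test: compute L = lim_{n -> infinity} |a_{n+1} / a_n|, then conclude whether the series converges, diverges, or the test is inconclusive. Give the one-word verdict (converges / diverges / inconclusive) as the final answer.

Let a_n denote the general term. Form the ratio a_{n+1}/a_n and simplify:
a_{n+1}/a_n = (n + 1)^4/(3*n^4)
Take the limit as n -> infinity: L = 1/3.
Since L = 1/3 < 1, the ratio test implies the series converges.

converges


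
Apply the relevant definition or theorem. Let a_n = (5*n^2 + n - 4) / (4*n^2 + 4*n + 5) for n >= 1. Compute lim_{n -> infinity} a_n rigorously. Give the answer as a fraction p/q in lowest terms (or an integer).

Divide numerator and denominator by n^2, the highest power:
numerator / n^2 = 5 + 1/n - 4/n^2
denominator / n^2 = 4 + 4/n + 5/n^2
As n -> infinity, all terms of the form c/n^k (k >= 1) tend to 0.
So numerator / n^2 -> 5 and denominator / n^2 -> 4.
Therefore lim a_n = 5/4.

5/4


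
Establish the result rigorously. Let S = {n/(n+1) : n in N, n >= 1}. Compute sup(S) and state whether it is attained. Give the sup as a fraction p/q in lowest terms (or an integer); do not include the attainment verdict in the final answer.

Analysis:
- Values: 1/2, 2/3, 3/4, 4/5, ... strictly increasing.
- Minimum is 1/2 (n=1); inf = 1/2 (attained).
- n/(n+1) = 1 - 1/(n+1) -> 1 from below as n -> infinity, and never equals 1.
- So sup = 1 (not attained).
Conclusion: sup(S) = 1, not attained in S.

1


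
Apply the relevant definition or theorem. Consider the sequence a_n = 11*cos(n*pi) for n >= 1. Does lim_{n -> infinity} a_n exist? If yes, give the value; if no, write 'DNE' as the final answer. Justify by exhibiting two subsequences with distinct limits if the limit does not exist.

Examine the behaviour of a_n along subsequences.
cos(n*pi) = (-1)^n, so a_n = 11*(-1)^n. a_{2k} = 11 -> 11. a_{2k+1} = -11 -> -11.
Since these two subsequential limits are 11 and -11, distinct, the full sequence cannot converge (a convergent sequence has all subsequences tending to the same limit). So lim a_n does not exist.

DNE


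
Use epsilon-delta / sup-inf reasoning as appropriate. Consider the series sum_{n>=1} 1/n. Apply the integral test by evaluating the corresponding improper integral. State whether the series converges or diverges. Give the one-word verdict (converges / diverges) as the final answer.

Let f(x) = 1/x. Then f is positive, continuous, and decreasing on [1, infinity), so the integral test applies.
Compute the improper integral int_{1}^infinity f(x) dx:
  antiderivative F(x) = log(x).
  As x -> infinity, log(x) -> infinity.
  So int = infinity - log(1) = infinity. By the integral test, the series diverges.

diverges


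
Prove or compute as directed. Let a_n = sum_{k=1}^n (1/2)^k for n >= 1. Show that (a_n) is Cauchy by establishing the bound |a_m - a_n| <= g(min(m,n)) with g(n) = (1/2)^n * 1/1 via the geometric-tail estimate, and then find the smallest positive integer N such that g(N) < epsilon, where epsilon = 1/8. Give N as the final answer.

For m > n >= 1: |a_m - a_n| = sum_{k=n+1}^m (1/2)^k < sum_{k=n+1}^infinity (1/2)^k = (1/2)^(n+1) / (1 - 1/2) = (1/2)^n * (1/2) * (2/1) = (1/2)^n * 1/1.
So g(n) = (1/2)^n / 1. Since g(n) -> 0, (a_n) is Cauchy.
Now solve g(N) < 1/8: (1/2)^N / 1 < 1/8 <=> 2^N > 1 / (1 * 1/8) = 8.
Check powers of 2: 2^3 = 8 <= 8, 2^4 = 16 > 8.
So the smallest such N is 4. Check: g(4) = 1/(1 * 16) = 1/16 < 1/8.

4


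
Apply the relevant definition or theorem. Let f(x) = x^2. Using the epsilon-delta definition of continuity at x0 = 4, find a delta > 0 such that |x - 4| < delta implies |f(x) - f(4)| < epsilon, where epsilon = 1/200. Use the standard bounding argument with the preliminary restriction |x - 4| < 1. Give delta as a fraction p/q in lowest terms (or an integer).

Factor: |x^2 - (4)^2| = |x - 4| * |x + 4|.
Impose |x - 4| < 1 first. Then |x + 4| = |(x - 4) + 2*(4)| <= |x - 4| + 2*|4| < 1 + 8 = 9.
So |x^2 - (4)^2| < delta * 9.
We need delta * 9 <= 1/200, i.e. delta <= 1/200/9 = 1/1800.
Since 1/1800 < 1, this is tighter than 1; take delta = 1/1800.
So delta = 1/1800 works.

1/1800


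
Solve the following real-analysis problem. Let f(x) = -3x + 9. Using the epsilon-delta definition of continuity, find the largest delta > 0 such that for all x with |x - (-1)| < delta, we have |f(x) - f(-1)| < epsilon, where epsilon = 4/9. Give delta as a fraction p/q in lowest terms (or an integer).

We compute f(-1) = -3*(-1) + 9 = 12.
|f(x) - f(-1)| = |-3x + 9 - (12)| = |-3(x - (-1))| = 3|x - (-1)|.
We need 3|x - (-1)| < 4/9, i.e. |x - (-1)| < 4/9 / 3 = 4/27.
So any delta <= 4/27 works. Conversely, if delta > 4/27, then x = -1 + 4/27 satisfies |x - (-1)| = 4/27 < delta but |f(x) - f(-1)| = 3 * 4/27 = 4/9, which is not < 4/9; so no larger delta works.
Hence the largest such delta is 4/27.

4/27


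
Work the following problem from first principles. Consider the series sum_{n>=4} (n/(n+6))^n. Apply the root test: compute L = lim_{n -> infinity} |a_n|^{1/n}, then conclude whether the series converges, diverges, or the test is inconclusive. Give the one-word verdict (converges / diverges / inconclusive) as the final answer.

Let a_n denote the general term. Form |a_n|^(1/n) and simplify:
|a_n|^(1/n) = n/(n + 6)
Take the limit as n -> infinity: L = 1.
Since L = 1, the root test is inconclusive. (In fact a_n = (n/(n+6))^n -> e^(-6) != 0, so the nth-term test shows divergence; but the root test itself gives no conclusion.)

inconclusive


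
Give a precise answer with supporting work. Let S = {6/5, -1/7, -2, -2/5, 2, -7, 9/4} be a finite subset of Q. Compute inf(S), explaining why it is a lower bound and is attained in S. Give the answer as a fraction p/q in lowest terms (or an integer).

S is finite, so inf(S) = min(S).
Sorted increasing:
-7, -2, -2/5, -1/7, 6/5, 2, 9/4
The extremum is -7.
For every x in S, x >= -7. And -7 is in S, so it is attained.
Therefore inf(S) = -7.

-7


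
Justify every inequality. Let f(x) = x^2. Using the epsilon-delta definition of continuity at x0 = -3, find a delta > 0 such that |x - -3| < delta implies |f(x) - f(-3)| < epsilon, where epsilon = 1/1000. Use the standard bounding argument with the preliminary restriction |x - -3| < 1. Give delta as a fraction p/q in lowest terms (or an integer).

Factor: |x^2 - (-3)^2| = |x - -3| * |x + -3|.
Impose |x - -3| < 1 first. Then |x + -3| = |(x - -3) + 2*(-3)| <= |x - -3| + 2*|-3| < 1 + 6 = 7.
So |x^2 - (-3)^2| < delta * 7.
We need delta * 7 <= 1/1000, i.e. delta <= 1/1000/7 = 1/7000.
Since 1/7000 < 1, this is tighter than 1; take delta = 1/7000.
So delta = 1/7000 works.

1/7000


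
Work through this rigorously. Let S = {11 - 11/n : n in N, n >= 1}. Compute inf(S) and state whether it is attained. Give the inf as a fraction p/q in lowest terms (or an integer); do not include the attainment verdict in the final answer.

Analysis:
- Values: 0, 11/2, 22/3, 33/4, ... strictly increasing.
- Minimum is 0 (n=1); inf = 0 (attained).
- 11 - 11/n -> 11 from below; sup = 11, not attained.
Conclusion: inf(S) = 0, attained in S.

0


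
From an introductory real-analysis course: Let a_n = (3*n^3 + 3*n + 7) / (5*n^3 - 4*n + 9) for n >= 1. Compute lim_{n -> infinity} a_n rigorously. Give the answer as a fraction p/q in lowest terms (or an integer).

Divide numerator and denominator by n^3, the highest power:
numerator / n^3 = 3 + 3/n^2 + 7/n^3
denominator / n^3 = 5 - 4/n^2 + 9/n^3
As n -> infinity, all terms of the form c/n^k (k >= 1) tend to 0.
So numerator / n^3 -> 3 and denominator / n^3 -> 5.
Therefore lim a_n = 3/5.

3/5


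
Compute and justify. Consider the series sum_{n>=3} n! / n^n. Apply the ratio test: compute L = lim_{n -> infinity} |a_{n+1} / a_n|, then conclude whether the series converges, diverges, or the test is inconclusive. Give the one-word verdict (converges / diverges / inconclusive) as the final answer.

Let a_n denote the general term. Form the ratio a_{n+1}/a_n and simplify:
a_{n+1}/a_n = (n/(n + 1))^n
Take the limit as n -> infinity: L = exp(-1).
Since L = exp(-1) < 1, the ratio test implies the series converges.

converges


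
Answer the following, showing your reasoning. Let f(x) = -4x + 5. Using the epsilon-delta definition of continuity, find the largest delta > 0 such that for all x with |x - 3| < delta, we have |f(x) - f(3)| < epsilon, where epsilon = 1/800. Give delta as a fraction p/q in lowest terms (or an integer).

We compute f(3) = -4*(3) + 5 = -7.
|f(x) - f(3)| = |-4x + 5 - (-7)| = |-4(x - 3)| = 4|x - 3|.
We need 4|x - 3| < 1/800, i.e. |x - 3| < 1/800 / 4 = 1/3200.
So any delta <= 1/3200 works. Conversely, if delta > 1/3200, then x = 3 + 1/3200 satisfies |x - 3| = 1/3200 < delta but |f(x) - f(3)| = 4 * 1/3200 = 1/800, which is not < 1/800; so no larger delta works.
Hence the largest such delta is 1/3200.

1/3200


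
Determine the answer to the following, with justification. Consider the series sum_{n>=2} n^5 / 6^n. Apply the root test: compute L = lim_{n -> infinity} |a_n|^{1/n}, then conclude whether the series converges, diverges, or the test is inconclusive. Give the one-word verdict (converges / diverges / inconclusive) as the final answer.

Let a_n denote the general term. Form |a_n|^(1/n) and simplify:
|a_n|^(1/n) = n^(5/n)/6
Take the limit as n -> infinity: L = 1/6.
Since L = 1/6 < 1, the root test implies convergence.

converges


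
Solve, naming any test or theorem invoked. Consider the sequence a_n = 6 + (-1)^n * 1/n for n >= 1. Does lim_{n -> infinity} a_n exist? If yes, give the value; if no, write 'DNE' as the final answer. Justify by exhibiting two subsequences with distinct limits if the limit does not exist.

Examine the behaviour of a_n along subsequences.
Even-n subsequence a_{2k} = 6 + 1/(2k) -> 6. Odd-n subsequence a_{2k+1} = 6 - 1/(2k+1) -> 6. Both tend to 6, which suggests the limit is 6; verify directly.
|a_n - 6| = |(-1)^n * 1/n| = 1/n for every n >= 1.
Given epsilon > 0, choose a positive integer N > 1/epsilon. Then for all n >= N, |a_n - 6| = 1/n <= 1/N < epsilon.
So by the definition of the limit, lim a_n exists and equals 6.

6


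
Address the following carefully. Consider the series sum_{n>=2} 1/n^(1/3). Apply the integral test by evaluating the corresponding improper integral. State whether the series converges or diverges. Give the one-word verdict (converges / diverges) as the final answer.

Let f(x) = x^(-1/3). Then f is positive, continuous, and decreasing on [2, infinity), so the integral test applies.
Compute the improper integral int_{2}^infinity f(x) dx:
  antiderivative F(x) = 3*x^(2/3)/2.
  As x -> infinity, F(x) -> infinity (since p = 1/3 < 1).
  So the integral diverges. By the integral test, the series diverges.

diverges


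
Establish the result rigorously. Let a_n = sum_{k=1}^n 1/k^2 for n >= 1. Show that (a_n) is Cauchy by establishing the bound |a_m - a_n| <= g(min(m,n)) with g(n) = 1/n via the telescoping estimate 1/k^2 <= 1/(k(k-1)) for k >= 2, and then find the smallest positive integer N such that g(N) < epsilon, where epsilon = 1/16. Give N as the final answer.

For m > n >= 1: |a_m - a_n| = sum_{k=n+1}^m 1/k^2.
Use 1/k^2 <= 1/(k(k-1)) = 1/(k-1) - 1/k for k >= 2:
sum_{k=n+1}^m 1/k^2 <= sum_{k=n+1}^m (1/(k-1) - 1/k) = 1/n - 1/m <= 1/n.
By symmetry the same bound holds with n,m swapped, so |a_m - a_n| <= 1/min(m,n) = g(min(m,n)). Since g(n) -> 0, (a_n) is Cauchy.
Now solve g(N) < 1/16: 1/N < 1/16 <=> N > 1/(1/16) = 16.
The smallest integer strictly greater than 16 is N = 17.
Check: g(17) = 1/17 < 1/16; g(16) = 1/16 >= 1/16. So N = 17.

17


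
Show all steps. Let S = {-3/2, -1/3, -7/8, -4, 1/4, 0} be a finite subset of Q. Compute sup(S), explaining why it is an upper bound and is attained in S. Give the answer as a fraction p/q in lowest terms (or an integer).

S is finite, so sup(S) = max(S).
Sorted decreasing:
1/4, 0, -1/3, -7/8, -3/2, -4
The extremum is 1/4.
For every x in S, x <= 1/4. And 1/4 is in S, so it is attained.
Therefore sup(S) = 1/4.

1/4


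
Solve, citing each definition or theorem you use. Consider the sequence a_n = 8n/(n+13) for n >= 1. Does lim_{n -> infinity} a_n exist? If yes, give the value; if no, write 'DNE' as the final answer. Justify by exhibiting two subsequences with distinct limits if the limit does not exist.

Examine the behaviour of a_n along subsequences.
Even-n subsequence a_{2k} = 8(2k)/(2k+13) -> 8. Odd-n subsequence a_{2k+1} = 8(2k+1)/(2k+14) -> 8. Both tend to 8, which suggests the limit is 8; verify directly.
|a_n - 8| = |8n - 8(n+13)| / (n+13) = 104/(n+13) < 104/n for every n >= 1.
Given epsilon > 0, choose a positive integer N > 104/epsilon. Then for all n >= N, |a_n - 8| < 104/n <= 104/N < epsilon.
So by the definition of the limit, lim a_n exists and equals 8.

8


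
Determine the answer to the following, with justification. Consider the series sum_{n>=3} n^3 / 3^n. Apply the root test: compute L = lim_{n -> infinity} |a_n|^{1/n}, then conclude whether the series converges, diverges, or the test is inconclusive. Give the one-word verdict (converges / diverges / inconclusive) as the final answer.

Let a_n denote the general term. Form |a_n|^(1/n) and simplify:
|a_n|^(1/n) = n^(3/n)/3
Take the limit as n -> infinity: L = 1/3.
Since L = 1/3 < 1, the root test implies convergence.

converges


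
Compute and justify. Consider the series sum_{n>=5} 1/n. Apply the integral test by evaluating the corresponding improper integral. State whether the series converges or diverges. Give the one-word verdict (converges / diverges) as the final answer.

Let f(x) = 1/x. Then f is positive, continuous, and decreasing on [5, infinity), so the integral test applies.
Compute the improper integral int_{5}^infinity f(x) dx:
  antiderivative F(x) = log(x).
  As x -> infinity, log(x) -> infinity.
  So int = infinity - log(5) = infinity. By the integral test, the series diverges.

diverges


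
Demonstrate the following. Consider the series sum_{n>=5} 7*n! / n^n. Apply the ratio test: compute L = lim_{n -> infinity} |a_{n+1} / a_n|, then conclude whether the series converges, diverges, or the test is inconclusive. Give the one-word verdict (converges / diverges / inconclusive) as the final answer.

Let a_n denote the general term. Form the ratio a_{n+1}/a_n and simplify:
a_{n+1}/a_n = (n/(n + 1))^n
Take the limit as n -> infinity: L = exp(-1).
Since L = exp(-1) < 1, the ratio test implies the series converges.

converges


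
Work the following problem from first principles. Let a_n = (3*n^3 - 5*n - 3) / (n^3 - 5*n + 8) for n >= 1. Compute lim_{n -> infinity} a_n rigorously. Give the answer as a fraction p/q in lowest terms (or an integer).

Divide numerator and denominator by n^3, the highest power:
numerator / n^3 = 3 - 5/n^2 - 3/n^3
denominator / n^3 = 1 - 5/n^2 + 8/n^3
As n -> infinity, all terms of the form c/n^k (k >= 1) tend to 0.
So numerator / n^3 -> 3 and denominator / n^3 -> 1.
Therefore lim a_n = 3.

3


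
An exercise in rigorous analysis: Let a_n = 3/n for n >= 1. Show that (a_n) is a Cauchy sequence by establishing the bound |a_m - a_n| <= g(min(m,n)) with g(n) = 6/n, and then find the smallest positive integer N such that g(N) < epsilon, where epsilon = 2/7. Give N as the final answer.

For any m, n >= 1, by the triangle inequality:
|a_m - a_n| = |3/m - 3/n| <= 3*1/m + 3*1/n <= 6/min(m,n).
So g(n) = 6/n bounds the Cauchy difference. Since g(n) -> 0, (a_n) is Cauchy.
Now solve g(N) < 2/7: 6/N < 2/7 <=> N > 6 / (2/7) = 21.
The smallest integer strictly greater than 21 is N = 22.
Check: g(22) = 6/22 = 3/11 < 2/7; g(21) = 2/7 >= 2/7. So N = 22.

22


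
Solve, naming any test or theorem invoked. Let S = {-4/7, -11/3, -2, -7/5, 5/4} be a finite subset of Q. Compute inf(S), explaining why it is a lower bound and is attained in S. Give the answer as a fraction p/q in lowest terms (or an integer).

S is finite, so inf(S) = min(S).
Sorted increasing:
-11/3, -2, -7/5, -4/7, 5/4
The extremum is -11/3.
For every x in S, x >= -11/3. And -11/3 is in S, so it is attained.
Therefore inf(S) = -11/3.

-11/3
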